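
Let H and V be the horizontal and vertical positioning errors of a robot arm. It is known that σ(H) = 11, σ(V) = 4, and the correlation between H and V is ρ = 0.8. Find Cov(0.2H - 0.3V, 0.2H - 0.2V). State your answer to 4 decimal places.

2.2800

Var(H) = (11)² = 121;  Var(V) = (4)² = 16
Cov(H,V) = ρ·σ(H)·σ(V) = 0.8·11·4 = 35.2
Cov(0.2H - 0.3V, 0.2H - 0.2V) = (0.2)(0.2)Var(H) + (-0.3)(-0.2)Var(V) + [(0.2)(-0.2) + (-0.3)(0.2)]Cov(H,V)
= 0.04·121 + 0.06·16 + -0.1·35.2 = 2.28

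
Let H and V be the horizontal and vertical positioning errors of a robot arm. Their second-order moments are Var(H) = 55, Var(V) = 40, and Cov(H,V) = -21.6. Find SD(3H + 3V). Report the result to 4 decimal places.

Var(3H + 3V) = (3)²·Var(H) + (3)²·Var(V) + 2·(3)·(3)·Cov(H,V)
= 9·55 + 9·40 + 18·-21.6 = 466.2
SD(3H + 3V) = √466.2 ≈ 21.5917

21.5917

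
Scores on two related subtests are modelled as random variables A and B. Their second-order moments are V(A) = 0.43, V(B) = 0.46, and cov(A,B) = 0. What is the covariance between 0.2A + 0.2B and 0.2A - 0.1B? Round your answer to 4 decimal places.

0.0080

cov(0.2A + 0.2B, 0.2A - 0.1B) = (0.2)(0.2)V(A) + (0.2)(-0.1)V(B) + [(0.2)(-0.1) + (0.2)(0.2)]cov(A,B)
= 0.04·0.43 + -0.02·0.46 + 0.02·0 = 0.008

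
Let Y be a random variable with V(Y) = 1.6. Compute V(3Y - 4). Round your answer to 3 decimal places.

14.400

V(3Y - 4) = (3)²·V(Y) = 9·1.6 = 14.4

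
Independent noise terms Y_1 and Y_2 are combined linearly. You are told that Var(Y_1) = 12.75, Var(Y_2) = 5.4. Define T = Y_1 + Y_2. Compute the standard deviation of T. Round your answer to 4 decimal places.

By independence, Var(T) = (1)²Var(Y_1) + (1)²Var(Y_2)
= (1)²·12.75 + (1)²·5.4 = 18.15
sd(T) = √18.15 ≈ 4.2603

4.2603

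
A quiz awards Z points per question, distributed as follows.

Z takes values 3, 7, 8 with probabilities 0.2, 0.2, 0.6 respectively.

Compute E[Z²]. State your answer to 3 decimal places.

E[Z²] = (3)²(0.2) + (7)²(0.2) + (8)²(0.6) = 50

50.000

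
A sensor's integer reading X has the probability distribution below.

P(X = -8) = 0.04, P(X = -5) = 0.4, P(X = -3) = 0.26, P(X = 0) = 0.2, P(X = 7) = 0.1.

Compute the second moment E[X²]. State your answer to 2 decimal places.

E[X²] = (-8)²(0.04) + (-5)²(0.4) + (-3)²(0.26) + (0)²(0.2) + (7)²(0.1) = 19.8

19.80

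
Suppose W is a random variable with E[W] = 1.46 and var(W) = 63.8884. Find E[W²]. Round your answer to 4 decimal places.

E[W²] = var(W) + (E[W])² = 63.8884 + (1.46)² = 66.02

66.0200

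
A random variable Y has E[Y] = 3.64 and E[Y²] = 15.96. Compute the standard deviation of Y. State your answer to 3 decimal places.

1.646

var(Y) = 15.96 − (3.64)² = 2.7104
SD(Y) = √2.7104 ≈ 1.646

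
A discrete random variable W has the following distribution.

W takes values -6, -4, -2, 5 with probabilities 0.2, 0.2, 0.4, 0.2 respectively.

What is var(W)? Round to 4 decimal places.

E[W] = (-6)(0.2) + (-4)(0.2) + (-2)(0.4) + (5)(0.2) = -1.8
E[W²] = (-6)²(0.2) + (-4)²(0.2) + (-2)²(0.4) + (5)²(0.2) = 17
var(W) = E[W²] − (E[W])² = 17 − (-1.8)² = 13.76

13.7600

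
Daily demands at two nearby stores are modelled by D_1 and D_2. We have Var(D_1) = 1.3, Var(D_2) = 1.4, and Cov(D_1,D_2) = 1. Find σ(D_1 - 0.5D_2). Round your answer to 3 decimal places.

Var(D_1 - 0.5D_2) = (1)²·Var(D_1) + (-0.5)²·Var(D_2) + 2·(1)·(-0.5)·Cov(D_1,D_2)
= 1·1.3 + 0.25·1.4 + -1·1 = 0.65
σ(D_1 - 0.5D_2) = √0.65 ≈ 0.806

0.806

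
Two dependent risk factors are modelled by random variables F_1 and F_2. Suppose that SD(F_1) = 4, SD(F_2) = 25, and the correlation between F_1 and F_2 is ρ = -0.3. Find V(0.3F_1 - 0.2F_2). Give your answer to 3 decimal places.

30.040

V(F_1) = (4)² = 16;  V(F_2) = (25)² = 625
cov(F_1,F_2) = ρ·SD(F_1)·SD(F_2) = -0.3·4·25 = -30
V(0.3F_1 - 0.2F_2) = (0.3)²·V(F_1) + (-0.2)²·V(F_2) + 2·(0.3)·(-0.2)·cov(F_1,F_2)
= 0.09·16 + 0.04·625 + -0.12·-30 = 30.04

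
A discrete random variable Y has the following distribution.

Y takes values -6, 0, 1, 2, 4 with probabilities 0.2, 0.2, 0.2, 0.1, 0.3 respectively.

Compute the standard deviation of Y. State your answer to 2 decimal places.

E[Y] = (-6)(0.2) + (0)(0.2) + (1)(0.2) + (2)(0.1) + (4)(0.3) = 0.4
E[Y²] = (-6)²(0.2) + (0)²(0.2) + (1)²(0.2) + (2)²(0.1) + (4)²(0.3) = 12.6
Var(Y) = E[Y²] − (E[Y])² = 12.6 − (0.4)² = 12.44
sd(Y) = √12.44 ≈ 3.53

3.53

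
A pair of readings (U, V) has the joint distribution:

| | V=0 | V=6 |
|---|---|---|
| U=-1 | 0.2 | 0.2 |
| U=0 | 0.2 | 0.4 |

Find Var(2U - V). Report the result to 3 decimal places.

8.640

E[U] = -0.4,  E[V] = 3.6,  E[UV] = -1.2
Var(U) = 0.4 − (-0.4)² = 0.24;  Var(V) = 21.6 − (3.6)² = 8.64
cov(U,V) = -1.2 − (-0.4)(3.6) = 0.24
Var(2U - V) = (2)²·0.24 + (-1)²·8.64 + 2·(2)·(-1)·0.24 = 8.64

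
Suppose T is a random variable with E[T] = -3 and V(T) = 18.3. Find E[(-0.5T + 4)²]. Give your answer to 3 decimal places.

E[-0.5T + 4] = -0.5·-3 + 4 = 5.5
V(-0.5T + 4) = (-0.5)²·18.3 = 4.575
E[(-0.5T + 4)²] = V((-0.5T + 4)) + (E[(-0.5T + 4)])² = 4.575 + (5.5)² = 34.825

34.825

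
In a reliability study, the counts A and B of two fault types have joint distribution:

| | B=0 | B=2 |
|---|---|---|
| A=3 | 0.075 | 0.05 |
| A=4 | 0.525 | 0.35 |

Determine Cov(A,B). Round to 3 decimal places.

0.000

E[A] = 3.875,  E[B] = 0.8
E[AB] = 3.1
Cov(A,B) = E[AB] − E[A]E[B] = 3.1 − (3.875)(0.8) = 0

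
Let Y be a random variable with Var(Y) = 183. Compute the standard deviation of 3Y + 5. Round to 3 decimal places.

40.583

Var(3Y + 5) = (3)²·183 = 1647
SD(3Y + 5) = √1647 ≈ 40.583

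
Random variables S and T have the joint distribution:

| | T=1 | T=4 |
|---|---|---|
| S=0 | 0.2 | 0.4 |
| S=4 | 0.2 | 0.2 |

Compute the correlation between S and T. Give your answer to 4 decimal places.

E[S] = 1.6,  E[T] = 2.8
E[ST] = 4
Cov(S,T) = E[ST] − E[S]E[T] = 4 − (1.6)(2.8) = -0.48
V(S) = 3.84,  V(T) = 2.16
ρ = -0.48 / √(3.84·2.16) ≈ -0.1667

-0.1667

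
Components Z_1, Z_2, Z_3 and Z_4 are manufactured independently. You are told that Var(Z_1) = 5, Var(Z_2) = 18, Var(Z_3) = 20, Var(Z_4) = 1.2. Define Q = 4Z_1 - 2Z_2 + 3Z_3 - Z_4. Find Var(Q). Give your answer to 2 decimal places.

333.20

By independence, Var(Q) = (4)²Var(Z_1) + (-2)²Var(Z_2) + (3)²Var(Z_3) + (-1)²Var(Z_4)
= (4)²·5 + (-2)²·18 + (3)²·20 + (-1)²·1.2 = 333.2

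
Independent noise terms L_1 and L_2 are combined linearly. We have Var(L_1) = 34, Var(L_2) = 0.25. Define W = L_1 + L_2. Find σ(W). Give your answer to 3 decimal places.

By independence, Var(W) = (1)²Var(L_1) + (1)²Var(L_2)
= (1)²·34 + (1)²·0.25 = 34.25
σ(W) = √34.25 ≈ 5.852

5.852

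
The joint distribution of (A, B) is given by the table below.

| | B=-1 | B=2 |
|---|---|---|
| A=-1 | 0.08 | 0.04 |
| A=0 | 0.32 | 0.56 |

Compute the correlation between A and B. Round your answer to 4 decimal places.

E[A] = -0.12,  E[B] = 0.8
E[AB] = 0
cov(A,B) = E[AB] − E[A]E[B] = 0 − (-0.12)(0.8) = 0.096
Var(A) = 0.1056,  Var(B) = 2.16
ρ = 0.096 / √(0.1056·2.16) ≈ 0.2010

0.2010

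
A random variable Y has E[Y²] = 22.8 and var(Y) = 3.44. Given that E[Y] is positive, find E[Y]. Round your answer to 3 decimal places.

(E[Y])² = E[Y²] − var(Y) = 22.8 − 3.44 = 19.36
E[Y] = √19.36 = 4.4

4.400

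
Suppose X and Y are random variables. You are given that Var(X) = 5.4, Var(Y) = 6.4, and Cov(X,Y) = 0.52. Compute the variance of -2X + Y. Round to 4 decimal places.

Var(-2X + Y) = (-2)²·Var(X) + (1)²·Var(Y) + 2·(-2)·(1)·Cov(X,Y)
= 4·5.4 + 1·6.4 + -4·0.52 = 25.92

25.9200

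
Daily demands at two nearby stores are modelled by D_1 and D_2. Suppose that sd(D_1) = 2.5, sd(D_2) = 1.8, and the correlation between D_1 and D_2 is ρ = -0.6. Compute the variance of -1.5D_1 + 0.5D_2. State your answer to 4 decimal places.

var(D_1) = (2.5)² = 6.25;  var(D_2) = (1.8)² = 3.24
Cov(D_1,D_2) = ρ·sd(D_1)·sd(D_2) = -0.6·2.5·1.8 = -2.7
var(-1.5D_1 + 0.5D_2) = (-1.5)²·var(D_1) + (0.5)²·var(D_2) + 2·(-1.5)·(0.5)·Cov(D_1,D_2)
= 2.25·6.25 + 0.25·3.24 + -1.5·-2.7 = 18.9225

18.9225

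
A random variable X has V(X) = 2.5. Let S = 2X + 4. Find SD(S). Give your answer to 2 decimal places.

V(2X + 4) = (2)²·2.5 = 10
SD(S) = √10 ≈ 3.16

3.16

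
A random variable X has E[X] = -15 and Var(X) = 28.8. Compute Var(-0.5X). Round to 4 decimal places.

Var(-0.5X) = (-0.5)²·Var(X) = 0.25·28.8 = 7.2

7.2000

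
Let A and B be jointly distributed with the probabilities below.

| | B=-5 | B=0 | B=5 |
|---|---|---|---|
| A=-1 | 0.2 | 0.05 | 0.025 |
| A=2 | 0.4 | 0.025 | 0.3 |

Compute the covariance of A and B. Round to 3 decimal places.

E[A] = 1.175,  E[B] = -1.375
E[AB] = -0.125
Cov(A,B) = E[AB] − E[A]E[B] = -0.125 − (1.175)(-1.375) = 1.490625

1.491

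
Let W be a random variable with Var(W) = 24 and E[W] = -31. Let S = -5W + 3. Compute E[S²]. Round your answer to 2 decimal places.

25564.00

E[-5W + 3] = -5·-31 + 3 = 158
Var(-5W + 3) = (-5)²·24 = 600
E[S²] = Var(S) + (E[S])² = 600 + (158)² = 25564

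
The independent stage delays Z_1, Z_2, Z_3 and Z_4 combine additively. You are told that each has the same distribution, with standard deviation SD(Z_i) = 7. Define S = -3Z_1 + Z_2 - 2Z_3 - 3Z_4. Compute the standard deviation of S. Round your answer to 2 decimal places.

V(Z_i) = (7)² = 49
By independence, V(S) = (-3)²V(Z_1) + (1)²V(Z_2) + (-2)²V(Z_3) + (-3)²V(Z_4)
= (-3)²·49 + (1)²·49 + (-2)²·49 + (-3)²·49 = 1127
SD(S) = √1127 ≈ 33.57

33.57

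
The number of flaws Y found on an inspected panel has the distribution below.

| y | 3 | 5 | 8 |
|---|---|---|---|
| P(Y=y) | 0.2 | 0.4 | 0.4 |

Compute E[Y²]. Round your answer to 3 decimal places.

E[Y²] = (3)²(0.2) + (5)²(0.4) + (8)²(0.4) = 37.4

37.400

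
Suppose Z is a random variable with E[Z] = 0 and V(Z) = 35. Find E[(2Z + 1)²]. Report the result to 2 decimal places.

141.00

E[2Z + 1] = 2·0 + 1 = 1
V(2Z + 1) = (2)²·35 = 140
E[(2Z + 1)²] = V((2Z + 1)) + (E[(2Z + 1)])² = 140 + (1)² = 141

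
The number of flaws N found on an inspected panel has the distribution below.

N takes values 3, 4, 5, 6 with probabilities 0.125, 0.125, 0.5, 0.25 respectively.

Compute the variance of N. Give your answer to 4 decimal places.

E[N] = (3)(0.125) + (4)(0.125) + (5)(0.5) + (6)(0.25) = 4.875
E[N²] = (3)²(0.125) + (4)²(0.125) + (5)²(0.5) + (6)²(0.25) = 24.625
Var(N) = E[N²] − (E[N])² = 24.625 − (4.875)² = 0.859375

0.8594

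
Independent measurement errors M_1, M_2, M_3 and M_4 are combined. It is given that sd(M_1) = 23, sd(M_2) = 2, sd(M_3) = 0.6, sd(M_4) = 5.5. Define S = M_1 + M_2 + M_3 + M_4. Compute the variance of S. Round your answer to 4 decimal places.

563.6100

V(M_1) = 529, V(M_2) = 4, V(M_3) = 0.36, V(M_4) = 30.25
By independence, V(S) = (1)²V(M_1) + (1)²V(M_2) + (1)²V(M_3) + (1)²V(M_4)
= (1)²·529 + (1)²·4 + (1)²·0.36 + (1)²·30.25 = 563.61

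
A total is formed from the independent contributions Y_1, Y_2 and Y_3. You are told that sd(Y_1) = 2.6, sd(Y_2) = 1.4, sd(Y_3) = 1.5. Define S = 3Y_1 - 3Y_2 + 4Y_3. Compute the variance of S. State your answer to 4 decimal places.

Var(Y_1) = 6.76, Var(Y_2) = 1.96, Var(Y_3) = 2.25
By independence, Var(S) = (3)²Var(Y_1) + (-3)²Var(Y_2) + (4)²Var(Y_3)
= (3)²·6.76 + (-3)²·1.96 + (4)²·2.25 = 114.48

114.4800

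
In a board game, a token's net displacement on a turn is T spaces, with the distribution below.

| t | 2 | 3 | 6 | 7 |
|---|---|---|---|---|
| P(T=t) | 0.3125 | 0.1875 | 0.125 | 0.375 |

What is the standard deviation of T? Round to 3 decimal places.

E[T] = (2)(0.3125) + (3)(0.1875) + (6)(0.125) + (7)(0.375) = 4.5625
E[T²] = (2)²(0.3125) + (3)²(0.1875) + (6)²(0.125) + (7)²(0.375) = 25.8125
V(T) = E[T²] − (E[T])² = 25.8125 − (4.5625)² = 4.99609375
SD(T) = √4.99609375 ≈ 2.235

2.235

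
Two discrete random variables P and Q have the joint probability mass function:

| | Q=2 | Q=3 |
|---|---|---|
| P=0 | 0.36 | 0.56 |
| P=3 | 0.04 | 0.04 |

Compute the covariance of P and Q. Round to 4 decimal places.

E[P] = 0.24,  E[Q] = 2.6
E[PQ] = 0.6
cov(P,Q) = E[PQ] − E[P]E[Q] = 0.6 − (0.24)(2.6) = -0.024

-0.0240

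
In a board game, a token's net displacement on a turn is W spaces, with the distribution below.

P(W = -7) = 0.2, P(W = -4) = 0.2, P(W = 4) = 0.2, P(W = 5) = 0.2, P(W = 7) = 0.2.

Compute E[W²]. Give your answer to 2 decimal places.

31.00

E[W²] = (-7)²(0.2) + (-4)²(0.2) + (4)²(0.2) + (5)²(0.2) + (7)²(0.2) = 31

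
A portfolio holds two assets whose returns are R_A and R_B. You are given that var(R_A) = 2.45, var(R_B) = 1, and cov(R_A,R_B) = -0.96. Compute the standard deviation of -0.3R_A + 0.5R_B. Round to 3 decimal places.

0.871

var(-0.3R_A + 0.5R_B) = (-0.3)²·var(R_A) + (0.5)²·var(R_B) + 2·(-0.3)·(0.5)·cov(R_A,R_B)
= 0.09·2.45 + 0.25·1 + -0.3·-0.96 = 0.7585
σ(-0.3R_A + 0.5R_B) = √0.7585 ≈ 0.871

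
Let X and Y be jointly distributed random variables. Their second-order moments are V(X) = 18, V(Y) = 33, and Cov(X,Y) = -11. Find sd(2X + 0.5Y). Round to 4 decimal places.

V(2X + 0.5Y) = (2)²·V(X) + (0.5)²·V(Y) + 2·(2)·(0.5)·Cov(X,Y)
= 4·18 + 0.25·33 + 2·-11 = 58.25
sd(2X + 0.5Y) = √58.25 ≈ 7.6322

7.6322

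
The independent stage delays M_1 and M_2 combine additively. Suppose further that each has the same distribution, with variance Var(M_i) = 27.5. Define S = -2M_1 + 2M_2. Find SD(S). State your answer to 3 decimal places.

14.832

By independence, Var(S) = (-2)²Var(M_1) + (2)²Var(M_2)
= (-2)²·27.5 + (2)²·27.5 = 220
SD(S) = √220 ≈ 14.832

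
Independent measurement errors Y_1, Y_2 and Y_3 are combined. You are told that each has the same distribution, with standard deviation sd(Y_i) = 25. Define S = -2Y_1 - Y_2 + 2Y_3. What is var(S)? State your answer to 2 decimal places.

var(Y_i) = (25)² = 625
By independence, var(S) = (-2)²var(Y_1) + (-1)²var(Y_2) + (2)²var(Y_3)
= (-2)²·625 + (-1)²·625 + (2)²·625 = 5625

5625.00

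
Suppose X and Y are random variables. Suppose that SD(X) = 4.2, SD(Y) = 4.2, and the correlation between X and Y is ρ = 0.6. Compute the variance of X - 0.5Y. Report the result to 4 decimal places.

11.4660

var(X) = (4.2)² = 17.64;  var(Y) = (4.2)² = 17.64
Cov(X,Y) = ρ·SD(X)·SD(Y) = 0.6·4.2·4.2 = 10.584
var(X - 0.5Y) = (1)²·var(X) + (-0.5)²·var(Y) + 2·(1)·(-0.5)·Cov(X,Y)
= 1·17.64 + 0.25·17.64 + -1·10.584 = 11.466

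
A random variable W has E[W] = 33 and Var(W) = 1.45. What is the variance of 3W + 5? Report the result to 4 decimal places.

Var(3W + 5) = (3)²·Var(W) = 9·1.45 = 13.05

13.0500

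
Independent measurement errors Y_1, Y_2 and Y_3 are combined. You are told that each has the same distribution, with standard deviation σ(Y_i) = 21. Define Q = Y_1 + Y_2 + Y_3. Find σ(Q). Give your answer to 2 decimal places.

Var(Y_i) = (21)² = 441
By independence, Var(Q) = (1)²Var(Y_1) + (1)²Var(Y_2) + (1)²Var(Y_3)
= (1)²·441 + (1)²·441 + (1)²·441 = 1323
σ(Q) = √1323 ≈ 36.37

36.37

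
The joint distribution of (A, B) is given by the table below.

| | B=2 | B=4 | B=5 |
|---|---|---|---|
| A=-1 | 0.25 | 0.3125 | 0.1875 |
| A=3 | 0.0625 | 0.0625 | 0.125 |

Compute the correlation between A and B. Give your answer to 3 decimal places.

E[A] = 0,  E[B] = 3.6875
E[AB] = 0.3125
Cov(A,B) = E[AB] − E[A]E[B] = 0.3125 − (0)(3.6875) = 0.3125
Var(A) = 3,  Var(B) = 1.46484375
ρ = 0.3125 / √(3·1.46484375) ≈ 0.149

0.149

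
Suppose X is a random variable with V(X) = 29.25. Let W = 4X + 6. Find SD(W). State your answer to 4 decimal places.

21.6333

V(4X + 6) = (4)²·29.25 = 468
SD(W) = √468 ≈ 21.6333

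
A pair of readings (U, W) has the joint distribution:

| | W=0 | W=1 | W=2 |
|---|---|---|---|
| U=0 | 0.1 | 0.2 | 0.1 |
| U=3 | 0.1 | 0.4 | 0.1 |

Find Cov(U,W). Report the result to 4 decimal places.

E[U] = 1.8,  E[W] = 1
E[UW] = 1.8
Cov(U,W) = E[UW] − E[U]E[W] = 1.8 − (1.8)(1) = 0

0.0000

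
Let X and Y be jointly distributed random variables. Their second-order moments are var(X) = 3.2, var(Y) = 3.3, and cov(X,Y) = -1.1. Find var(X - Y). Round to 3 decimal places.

8.700

var(X - Y) = (1)²·var(X) + (-1)²·var(Y) + 2·(1)·(-1)·cov(X,Y)
= 1·3.2 + 1·3.3 + -2·-1.1 = 8.7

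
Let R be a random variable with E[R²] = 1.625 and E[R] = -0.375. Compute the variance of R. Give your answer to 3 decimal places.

1.484

var(R) = 1.625 − (-0.375)² = 1.484375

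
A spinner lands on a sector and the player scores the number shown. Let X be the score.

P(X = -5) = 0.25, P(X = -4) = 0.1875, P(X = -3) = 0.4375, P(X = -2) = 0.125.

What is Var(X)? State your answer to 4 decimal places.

0.9961

E[X] = (-5)(0.25) + (-4)(0.1875) + (-3)(0.4375) + (-2)(0.125) = -3.5625
E[X²] = (-5)²(0.25) + (-4)²(0.1875) + (-3)²(0.4375) + (-2)²(0.125) = 13.6875
Var(X) = E[X²] − (E[X])² = 13.6875 − (-3.5625)² = 0.99609375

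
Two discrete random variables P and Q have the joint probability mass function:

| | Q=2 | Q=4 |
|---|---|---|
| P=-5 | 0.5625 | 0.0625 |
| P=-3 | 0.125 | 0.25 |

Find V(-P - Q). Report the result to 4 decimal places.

E[P] = -4.25,  E[Q] = 2.625,  E[PQ] = -10.625
V(P) = 19 − (-4.25)² = 0.9375;  V(Q) = 7.75 − (2.625)² = 0.859375
cov(P,Q) = -10.625 − (-4.25)(2.625) = 0.53125
V(-P - Q) = (-1)²·0.9375 + (-1)²·0.859375 + 2·(-1)·(-1)·0.53125 = 2.859375

2.8594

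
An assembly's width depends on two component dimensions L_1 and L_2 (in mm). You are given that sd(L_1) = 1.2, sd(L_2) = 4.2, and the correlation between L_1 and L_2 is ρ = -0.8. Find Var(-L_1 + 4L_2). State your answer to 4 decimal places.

Var(L_1) = (1.2)² = 1.44;  Var(L_2) = (4.2)² = 17.64
Cov(L_1,L_2) = ρ·sd(L_1)·sd(L_2) = -0.8·1.2·4.2 = -4.032
Var(-L_1 + 4L_2) = (-1)²·Var(L_1) + (4)²·Var(L_2) + 2·(-1)·(4)·Cov(L_1,L_2)
= 1·1.44 + 16·17.64 + -8·-4.032 = 315.936

315.9360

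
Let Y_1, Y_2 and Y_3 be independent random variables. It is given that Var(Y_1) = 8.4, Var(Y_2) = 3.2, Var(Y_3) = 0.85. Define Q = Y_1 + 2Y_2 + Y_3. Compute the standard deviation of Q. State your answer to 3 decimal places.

4.696

By independence, Var(Q) = (1)²Var(Y_1) + (2)²Var(Y_2) + (1)²Var(Y_3)
= (1)²·8.4 + (2)²·3.2 + (1)²·0.85 = 22.05
SD(Q) = √22.05 ≈ 4.696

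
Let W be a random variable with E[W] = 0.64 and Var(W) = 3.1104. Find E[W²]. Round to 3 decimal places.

3.520

E[W²] = Var(W) + (E[W])² = 3.1104 + (0.64)² = 3.52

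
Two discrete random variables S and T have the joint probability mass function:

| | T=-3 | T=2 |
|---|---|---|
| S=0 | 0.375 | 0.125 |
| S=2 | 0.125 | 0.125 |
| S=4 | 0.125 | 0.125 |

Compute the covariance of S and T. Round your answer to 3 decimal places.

E[S] = 1.5,  E[T] = -1.125
E[ST] = -0.75
Cov(S,T) = E[ST] − E[S]E[T] = -0.75 − (1.5)(-1.125) = 0.9375

0.938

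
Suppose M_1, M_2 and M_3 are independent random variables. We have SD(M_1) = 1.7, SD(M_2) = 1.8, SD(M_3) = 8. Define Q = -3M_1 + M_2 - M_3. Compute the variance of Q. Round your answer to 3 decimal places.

93.250

Var(M_1) = 2.89, Var(M_2) = 3.24, Var(M_3) = 64
By independence, Var(Q) = (-3)²Var(M_1) + (1)²Var(M_2) + (-1)²Var(M_3)
= (-3)²·2.89 + (1)²·3.24 + (-1)²·64 = 93.25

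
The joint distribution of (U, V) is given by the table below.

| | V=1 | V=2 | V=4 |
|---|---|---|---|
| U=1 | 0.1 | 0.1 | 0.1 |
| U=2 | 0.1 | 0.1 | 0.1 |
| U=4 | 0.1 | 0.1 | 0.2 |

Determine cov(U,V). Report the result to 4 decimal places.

E[U] = 2.5,  E[V] = 2.5
E[UV] = 6.5
cov(U,V) = E[UV] − E[U]E[V] = 6.5 − (2.5)(2.5) = 0.25

0.2500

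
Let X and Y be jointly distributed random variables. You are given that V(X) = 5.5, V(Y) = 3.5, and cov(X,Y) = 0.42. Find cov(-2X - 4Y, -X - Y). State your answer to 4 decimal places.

27.5200

cov(-2X - 4Y, -X - Y) = (-2)(-1)V(X) + (-4)(-1)V(Y) + [(-2)(-1) + (-4)(-1)]cov(X,Y)
= 2·5.5 + 4·3.5 + 6·0.42 = 27.52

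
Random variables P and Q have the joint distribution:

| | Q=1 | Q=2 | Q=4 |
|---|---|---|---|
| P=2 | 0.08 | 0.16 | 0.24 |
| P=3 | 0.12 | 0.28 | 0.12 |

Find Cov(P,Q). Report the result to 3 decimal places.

E[P] = 2.52,  E[Q] = 2.52
E[PQ] = 6.2
Cov(P,Q) = E[PQ] − E[P]E[Q] = 6.2 − (2.52)(2.52) = -0.1504

-0.150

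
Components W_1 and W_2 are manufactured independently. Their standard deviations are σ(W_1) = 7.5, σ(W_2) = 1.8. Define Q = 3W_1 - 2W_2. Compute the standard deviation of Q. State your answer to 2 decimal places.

Var(W_1) = 56.25, Var(W_2) = 3.24
By independence, Var(Q) = (3)²Var(W_1) + (-2)²Var(W_2)
= (3)²·56.25 + (-2)²·3.24 = 519.21
σ(Q) = √519.21 ≈ 22.79

22.79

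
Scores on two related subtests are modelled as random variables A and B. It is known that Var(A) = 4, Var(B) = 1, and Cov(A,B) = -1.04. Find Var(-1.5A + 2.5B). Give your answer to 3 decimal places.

Var(-1.5A + 2.5B) = (-1.5)²·Var(A) + (2.5)²·Var(B) + 2·(-1.5)·(2.5)·Cov(A,B)
= 2.25·4 + 6.25·1 + -7.5·-1.04 = 23.05

23.050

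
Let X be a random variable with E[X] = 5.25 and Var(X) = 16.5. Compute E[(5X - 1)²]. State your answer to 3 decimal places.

E[5X - 1] = 5·5.25 − 1 = 25.25
Var(5X - 1) = (5)²·16.5 = 412.5
E[(5X - 1)²] = Var((5X - 1)) + (E[(5X - 1)])² = 412.5 + (25.25)² = 1050.0625

1050.063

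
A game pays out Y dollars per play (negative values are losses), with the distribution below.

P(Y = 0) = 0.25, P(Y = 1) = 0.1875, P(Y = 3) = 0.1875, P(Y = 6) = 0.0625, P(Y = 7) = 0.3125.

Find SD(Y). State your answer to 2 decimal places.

2.91

E[Y] = (0)(0.25) + (1)(0.1875) + (3)(0.1875) + (6)(0.0625) + (7)(0.3125) = 3.3125
E[Y²] = (0)²(0.25) + (1)²(0.1875) + (3)²(0.1875) + (6)²(0.0625) + (7)²(0.3125) = 19.4375
var(Y) = E[Y²] − (E[Y])² = 19.4375 − (3.3125)² = 8.46484375
SD(Y) = √8.46484375 ≈ 2.91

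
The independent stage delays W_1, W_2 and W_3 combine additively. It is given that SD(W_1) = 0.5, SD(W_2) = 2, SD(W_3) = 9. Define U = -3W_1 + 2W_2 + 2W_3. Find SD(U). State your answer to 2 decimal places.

18.50

Var(W_1) = 0.25, Var(W_2) = 4, Var(W_3) = 81
By independence, Var(U) = (-3)²Var(W_1) + (2)²Var(W_2) + (2)²Var(W_3)
= (-3)²·0.25 + (2)²·4 + (2)²·81 = 342.25
SD(U) = √342.25 ≈ 18.50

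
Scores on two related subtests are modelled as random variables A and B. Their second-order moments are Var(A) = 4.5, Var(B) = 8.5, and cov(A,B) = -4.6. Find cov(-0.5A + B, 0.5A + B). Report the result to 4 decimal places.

7.3750

cov(-0.5A + B, 0.5A + B) = (-0.5)(0.5)Var(A) + (1)(1)Var(B) + [(-0.5)(1) + (1)(0.5)]cov(A,B)
= -0.25·4.5 + 1·8.5 + 0·-4.6 = 7.375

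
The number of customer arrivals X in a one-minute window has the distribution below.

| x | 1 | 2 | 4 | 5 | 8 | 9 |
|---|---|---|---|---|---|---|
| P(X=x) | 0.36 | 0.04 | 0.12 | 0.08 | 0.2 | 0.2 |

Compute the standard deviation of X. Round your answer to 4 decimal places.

3.3409

E[X] = (1)(0.36) + (2)(0.04) + (4)(0.12) + (5)(0.08) + (8)(0.2) + (9)(0.2) = 4.72
E[X²] = (1)²(0.36) + (2)²(0.04) + (4)²(0.12) + (5)²(0.08) + (8)²(0.2) + (9)²(0.2) = 33.44
V(X) = E[X²] − (E[X])² = 33.44 − (4.72)² = 11.1616
sd(X) = √11.1616 ≈ 3.3409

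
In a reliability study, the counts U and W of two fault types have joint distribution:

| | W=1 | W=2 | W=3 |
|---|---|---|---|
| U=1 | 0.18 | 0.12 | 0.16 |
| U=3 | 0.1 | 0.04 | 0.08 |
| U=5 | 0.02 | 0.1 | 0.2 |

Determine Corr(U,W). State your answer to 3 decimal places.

0.297

E[U] = 2.72,  E[W] = 2.14
E[UW] = 6.26
cov(U,W) = E[UW] − E[U]E[W] = 6.26 − (2.72)(2.14) = 0.4392
Var(U) = 3.0416,  Var(W) = 0.7204
ρ = 0.4392 / √(3.0416·0.7204) ≈ 0.297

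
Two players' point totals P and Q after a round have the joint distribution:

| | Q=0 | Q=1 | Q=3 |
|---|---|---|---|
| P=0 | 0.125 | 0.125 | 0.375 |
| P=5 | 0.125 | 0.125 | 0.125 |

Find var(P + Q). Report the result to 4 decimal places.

5.9844

E[P] = 1.875,  E[Q] = 1.75,  E[PQ] = 2.5
var(P) = 9.375 − (1.875)² = 5.859375;  var(Q) = 4.75 − (1.75)² = 1.6875
cov(P,Q) = 2.5 − (1.875)(1.75) = -0.78125
var(P + Q) = (1)²·5.859375 + (1)²·1.6875 + 2·(1)·(1)·-0.78125 = 5.984375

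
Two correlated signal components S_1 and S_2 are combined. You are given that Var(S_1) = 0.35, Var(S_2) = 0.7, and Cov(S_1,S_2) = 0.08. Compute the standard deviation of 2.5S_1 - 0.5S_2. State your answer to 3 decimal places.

Var(2.5S_1 - 0.5S_2) = (2.5)²·Var(S_1) + (-0.5)²·Var(S_2) + 2·(2.5)·(-0.5)·Cov(S_1,S_2)
= 6.25·0.35 + 0.25·0.7 + -2.5·0.08 = 2.1625
SD(2.5S_1 - 0.5S_2) = √2.1625 ≈ 1.471

1.471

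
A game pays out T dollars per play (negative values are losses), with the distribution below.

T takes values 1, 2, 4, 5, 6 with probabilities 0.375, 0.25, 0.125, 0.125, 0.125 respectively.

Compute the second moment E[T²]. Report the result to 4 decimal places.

E[T²] = (1)²(0.375) + (2)²(0.25) + (4)²(0.125) + (5)²(0.125) + (6)²(0.125) = 11

11.0000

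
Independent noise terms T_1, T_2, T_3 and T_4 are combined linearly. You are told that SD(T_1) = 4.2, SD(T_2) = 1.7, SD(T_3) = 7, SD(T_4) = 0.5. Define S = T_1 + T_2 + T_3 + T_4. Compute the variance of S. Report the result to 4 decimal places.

Var(T_1) = 17.64, Var(T_2) = 2.89, Var(T_3) = 49, Var(T_4) = 0.25
By independence, Var(S) = (1)²Var(T_1) + (1)²Var(T_2) + (1)²Var(T_3) + (1)²Var(T_4)
= (1)²·17.64 + (1)²·2.89 + (1)²·49 + (1)²·0.25 = 69.78

69.7800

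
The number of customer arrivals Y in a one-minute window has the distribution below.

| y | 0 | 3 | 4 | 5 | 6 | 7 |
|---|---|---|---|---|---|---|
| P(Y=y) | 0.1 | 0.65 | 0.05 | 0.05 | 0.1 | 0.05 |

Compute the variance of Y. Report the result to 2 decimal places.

E[Y] = (0)(0.1) + (3)(0.65) + (4)(0.05) + (5)(0.05) + (6)(0.1) + (7)(0.05) = 3.35
E[Y²] = (0)²(0.1) + (3)²(0.65) + (4)²(0.05) + (5)²(0.05) + (6)²(0.1) + (7)²(0.05) = 13.95
Var(Y) = E[Y²] − (E[Y])² = 13.95 − (3.35)² = 2.7275

2.73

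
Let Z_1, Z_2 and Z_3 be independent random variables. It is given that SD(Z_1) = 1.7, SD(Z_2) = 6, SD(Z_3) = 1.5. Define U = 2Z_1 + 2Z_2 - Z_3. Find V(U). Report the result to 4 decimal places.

V(Z_1) = 2.89, V(Z_2) = 36, V(Z_3) = 2.25
By independence, V(U) = (2)²V(Z_1) + (2)²V(Z_2) + (-1)²V(Z_3)
= (2)²·2.89 + (2)²·36 + (-1)²·2.25 = 157.81

157.8100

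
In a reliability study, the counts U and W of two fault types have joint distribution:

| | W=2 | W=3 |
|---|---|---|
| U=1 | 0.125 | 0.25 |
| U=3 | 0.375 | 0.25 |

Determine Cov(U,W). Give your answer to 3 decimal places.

E[U] = 2.25,  E[W] = 2.5
E[UW] = 5.5
Cov(U,W) = E[UW] − E[U]E[W] = 5.5 − (2.25)(2.5) = -0.125

-0.125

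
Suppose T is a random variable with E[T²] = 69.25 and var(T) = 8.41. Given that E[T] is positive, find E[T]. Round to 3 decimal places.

(E[T])² = E[T²] − var(T) = 69.25 − 8.41 = 60.84
E[T] = √60.84 = 7.8

7.800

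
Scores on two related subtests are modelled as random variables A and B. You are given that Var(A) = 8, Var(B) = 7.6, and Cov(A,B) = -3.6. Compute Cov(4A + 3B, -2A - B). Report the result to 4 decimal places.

Cov(4A + 3B, -2A - B) = (4)(-2)Var(A) + (3)(-1)Var(B) + [(4)(-1) + (3)(-2)]Cov(A,B)
= -8·8 + -3·7.6 + -10·-3.6 = -50.8

-50.8000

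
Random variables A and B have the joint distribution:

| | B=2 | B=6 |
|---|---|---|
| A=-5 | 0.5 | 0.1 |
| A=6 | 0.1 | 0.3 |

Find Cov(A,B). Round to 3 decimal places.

6.160

E[A] = -0.6,  E[B] = 3.6
E[AB] = 4
Cov(A,B) = E[AB] − E[A]E[B] = 4 − (-0.6)(3.6) = 6.16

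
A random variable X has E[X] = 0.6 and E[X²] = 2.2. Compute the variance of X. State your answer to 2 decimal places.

Var(X) = 2.2 − (0.6)² = 1.84

1.84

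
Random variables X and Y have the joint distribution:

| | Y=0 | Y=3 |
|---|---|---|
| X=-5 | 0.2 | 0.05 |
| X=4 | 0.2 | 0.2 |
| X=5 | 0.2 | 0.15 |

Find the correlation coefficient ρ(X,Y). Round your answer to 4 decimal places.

E[X] = 2.1,  E[Y] = 1.2
E[XY] = 3.9
cov(X,Y) = E[XY] − E[X]E[Y] = 3.9 − (2.1)(1.2) = 1.38
Var(X) = 16.99,  Var(Y) = 2.16
ρ = 1.38 / √(16.99·2.16) ≈ 0.2278

0.2278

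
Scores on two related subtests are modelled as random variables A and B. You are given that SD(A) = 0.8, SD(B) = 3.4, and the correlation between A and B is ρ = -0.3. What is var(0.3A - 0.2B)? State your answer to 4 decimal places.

0.6179

var(A) = (0.8)² = 0.64;  var(B) = (3.4)² = 11.56
Cov(A,B) = ρ·SD(A)·SD(B) = -0.3·0.8·3.4 = -0.816
var(0.3A - 0.2B) = (0.3)²·var(A) + (-0.2)²·var(B) + 2·(0.3)·(-0.2)·Cov(A,B)
= 0.09·0.64 + 0.04·11.56 + -0.12·-0.816 = 0.61792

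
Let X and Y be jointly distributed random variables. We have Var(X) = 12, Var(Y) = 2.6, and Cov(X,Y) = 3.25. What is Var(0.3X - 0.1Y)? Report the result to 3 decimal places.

Var(0.3X - 0.1Y) = (0.3)²·Var(X) + (-0.1)²·Var(Y) + 2·(0.3)·(-0.1)·Cov(X,Y)
= 0.09·12 + 0.01·2.6 + -0.06·3.25 = 0.911

0.911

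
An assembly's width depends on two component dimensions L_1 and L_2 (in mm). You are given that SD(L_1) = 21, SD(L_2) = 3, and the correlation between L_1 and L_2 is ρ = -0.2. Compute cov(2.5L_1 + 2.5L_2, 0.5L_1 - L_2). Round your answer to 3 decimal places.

Var(L_1) = (21)² = 441;  Var(L_2) = (3)² = 9
cov(L_1,L_2) = ρ·SD(L_1)·SD(L_2) = -0.2·21·3 = -12.6
cov(2.5L_1 + 2.5L_2, 0.5L_1 - L_2) = (2.5)(0.5)Var(L_1) + (2.5)(-1)Var(L_2) + [(2.5)(-1) + (2.5)(0.5)]cov(L_1,L_2)
= 1.25·441 + -2.5·9 + -1.25·-12.6 = 544.5

544.500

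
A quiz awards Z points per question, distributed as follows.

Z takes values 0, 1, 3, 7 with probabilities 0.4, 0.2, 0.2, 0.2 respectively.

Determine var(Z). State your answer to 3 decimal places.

E[Z] = (0)(0.4) + (1)(0.2) + (3)(0.2) + (7)(0.2) = 2.2
E[Z²] = (0)²(0.4) + (1)²(0.2) + (3)²(0.2) + (7)²(0.2) = 11.8
var(Z) = E[Z²] − (E[Z])² = 11.8 − (2.2)² = 6.96

6.960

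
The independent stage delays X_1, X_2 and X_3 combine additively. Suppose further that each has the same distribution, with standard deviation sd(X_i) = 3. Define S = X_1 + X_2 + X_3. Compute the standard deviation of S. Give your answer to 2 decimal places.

5.20

Var(X_i) = (3)² = 9
By independence, Var(S) = (1)²Var(X_1) + (1)²Var(X_2) + (1)²Var(X_3)
= (1)²·9 + (1)²·9 + (1)²·9 = 27
sd(S) = √27 ≈ 5.20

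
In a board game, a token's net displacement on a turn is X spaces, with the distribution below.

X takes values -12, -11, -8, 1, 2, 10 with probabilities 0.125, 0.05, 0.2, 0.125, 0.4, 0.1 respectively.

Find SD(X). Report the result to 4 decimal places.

6.7527

E[X] = (-12)(0.125) + (-11)(0.05) + (-8)(0.2) + (1)(0.125) + (2)(0.4) + (10)(0.1) = -1.725
E[X²] = (-12)²(0.125) + (-11)²(0.05) + (-8)²(0.2) + (1)²(0.125) + (2)²(0.4) + (10)²(0.1) = 48.575
V(X) = E[X²] − (E[X])² = 48.575 − (-1.725)² = 45.599375
SD(X) = √45.599375 ≈ 6.7527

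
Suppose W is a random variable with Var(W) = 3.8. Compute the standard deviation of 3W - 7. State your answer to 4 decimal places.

5.8481

Var(3W - 7) = (3)²·3.8 = 34.2
sd(3W - 7) = √34.2 ≈ 5.8481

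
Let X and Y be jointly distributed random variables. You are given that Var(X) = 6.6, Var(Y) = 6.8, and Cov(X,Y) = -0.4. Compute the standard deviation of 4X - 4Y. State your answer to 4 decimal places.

15.0732

Var(4X - 4Y) = (4)²·Var(X) + (-4)²·Var(Y) + 2·(4)·(-4)·Cov(X,Y)
= 16·6.6 + 16·6.8 + -32·-0.4 = 227.2
sd(4X - 4Y) = √227.2 ≈ 15.0732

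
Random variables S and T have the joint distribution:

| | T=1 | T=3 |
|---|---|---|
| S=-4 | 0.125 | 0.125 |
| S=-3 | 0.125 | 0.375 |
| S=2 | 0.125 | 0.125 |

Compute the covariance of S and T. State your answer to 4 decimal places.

-0.2500

E[S] = -2,  E[T] = 2.25
E[ST] = -4.75
Cov(S,T) = E[ST] − E[S]E[T] = -4.75 − (-2)(2.25) = -0.25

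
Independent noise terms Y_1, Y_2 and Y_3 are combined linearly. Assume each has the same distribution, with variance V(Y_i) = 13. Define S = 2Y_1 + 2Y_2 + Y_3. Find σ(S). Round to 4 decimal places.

By independence, V(S) = (2)²V(Y_1) + (2)²V(Y_2) + (1)²V(Y_3)
= (2)²·13 + (2)²·13 + (1)²·13 = 117
σ(S) = √117 ≈ 10.8167

10.8167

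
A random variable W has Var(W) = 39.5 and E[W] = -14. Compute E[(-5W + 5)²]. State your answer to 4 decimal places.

6612.5000

E[-5W + 5] = -5·-14 + 5 = 75
Var(-5W + 5) = (-5)²·39.5 = 987.5
E[(-5W + 5)²] = Var((-5W + 5)) + (E[(-5W + 5)])² = 987.5 + (75)² = 6612.5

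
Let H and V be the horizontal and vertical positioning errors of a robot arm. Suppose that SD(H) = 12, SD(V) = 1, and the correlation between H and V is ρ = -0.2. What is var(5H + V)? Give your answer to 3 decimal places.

var(H) = (12)² = 144;  var(V) = (1)² = 1
cov(H,V) = ρ·SD(H)·SD(V) = -0.2·12·1 = -2.4
var(5H + V) = (5)²·var(H) + (1)²·var(V) + 2·(5)·(1)·cov(H,V)
= 25·144 + 1·1 + 10·-2.4 = 3577

3577.000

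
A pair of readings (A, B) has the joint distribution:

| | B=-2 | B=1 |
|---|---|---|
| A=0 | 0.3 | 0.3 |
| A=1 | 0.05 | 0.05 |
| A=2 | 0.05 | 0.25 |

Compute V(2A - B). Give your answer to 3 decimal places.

E[A] = 0.7,  E[B] = -0.2,  E[AB] = 0.25
V(A) = 1.3 − (0.7)² = 0.81;  V(B) = 2.2 − (-0.2)² = 2.16
Cov(A,B) = 0.25 − (0.7)(-0.2) = 0.39
V(2A - B) = (2)²·0.81 + (-1)²·2.16 + 2·(2)·(-1)·0.39 = 3.84

3.840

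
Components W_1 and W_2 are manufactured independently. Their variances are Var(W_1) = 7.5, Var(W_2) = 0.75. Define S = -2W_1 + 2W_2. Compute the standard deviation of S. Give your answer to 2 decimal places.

By independence, Var(S) = (-2)²Var(W_1) + (2)²Var(W_2)
= (-2)²·7.5 + (2)²·0.75 = 33
SD(S) = √33 ≈ 5.74

5.74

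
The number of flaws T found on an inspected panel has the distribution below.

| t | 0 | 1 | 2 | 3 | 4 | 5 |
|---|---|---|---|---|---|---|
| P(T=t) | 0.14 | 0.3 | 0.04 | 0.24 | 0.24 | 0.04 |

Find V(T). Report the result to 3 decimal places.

E[T] = (0)(0.14) + (1)(0.3) + (2)(0.04) + (3)(0.24) + (4)(0.24) + (5)(0.04) = 2.26
E[T²] = (0)²(0.14) + (1)²(0.3) + (2)²(0.04) + (3)²(0.24) + (4)²(0.24) + (5)²(0.04) = 7.46
V(T) = E[T²] − (E[T])² = 7.46 − (2.26)² = 2.3524

2.352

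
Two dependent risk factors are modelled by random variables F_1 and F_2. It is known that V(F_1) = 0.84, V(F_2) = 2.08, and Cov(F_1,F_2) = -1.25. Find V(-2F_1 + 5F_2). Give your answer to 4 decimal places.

V(-2F_1 + 5F_2) = (-2)²·V(F_1) + (5)²·V(F_2) + 2·(-2)·(5)·Cov(F_1,F_2)
= 4·0.84 + 25·2.08 + -20·-1.25 = 80.36

80.3600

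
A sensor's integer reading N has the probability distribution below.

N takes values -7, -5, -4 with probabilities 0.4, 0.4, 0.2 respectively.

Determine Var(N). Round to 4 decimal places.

E[N] = (-7)(0.4) + (-5)(0.4) + (-4)(0.2) = -5.6
E[N²] = (-7)²(0.4) + (-5)²(0.4) + (-4)²(0.2) = 32.8
Var(N) = E[N²] − (E[N])² = 32.8 − (-5.6)² = 1.44

1.4400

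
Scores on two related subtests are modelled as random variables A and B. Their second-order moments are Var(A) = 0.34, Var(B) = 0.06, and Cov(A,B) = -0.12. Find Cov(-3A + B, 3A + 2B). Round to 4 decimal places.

Cov(-3A + B, 3A + 2B) = (-3)(3)Var(A) + (1)(2)Var(B) + [(-3)(2) + (1)(3)]Cov(A,B)
= -9·0.34 + 2·0.06 + -3·-0.12 = -2.58

-2.5800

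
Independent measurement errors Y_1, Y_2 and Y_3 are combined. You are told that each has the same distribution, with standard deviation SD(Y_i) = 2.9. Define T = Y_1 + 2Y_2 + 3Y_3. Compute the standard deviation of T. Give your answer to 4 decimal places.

V(Y_i) = (2.9)² = 8.41
By independence, V(T) = (1)²V(Y_1) + (2)²V(Y_2) + (3)²V(Y_3)
= (1)²·8.41 + (2)²·8.41 + (3)²·8.41 = 117.74
SD(T) = √117.74 ≈ 10.8508

10.8508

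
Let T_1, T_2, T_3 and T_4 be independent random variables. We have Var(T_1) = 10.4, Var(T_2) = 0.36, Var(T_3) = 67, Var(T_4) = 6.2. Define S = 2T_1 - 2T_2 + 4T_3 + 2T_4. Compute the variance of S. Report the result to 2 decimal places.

By independence, Var(S) = (2)²Var(T_1) + (-2)²Var(T_2) + (4)²Var(T_3) + (2)²Var(T_4)
= (2)²·10.4 + (-2)²·0.36 + (4)²·67 + (2)²·6.2 = 1139.84

1139.84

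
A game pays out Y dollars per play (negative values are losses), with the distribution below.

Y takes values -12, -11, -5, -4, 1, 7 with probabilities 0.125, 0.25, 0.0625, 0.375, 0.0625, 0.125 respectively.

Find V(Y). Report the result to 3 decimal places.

E[Y] = (-12)(0.125) + (-11)(0.25) + (-5)(0.0625) + (-4)(0.375) + (1)(0.0625) + (7)(0.125) = -5.125
E[Y²] = (-12)²(0.125) + (-11)²(0.25) + (-5)²(0.0625) + (-4)²(0.375) + (1)²(0.0625) + (7)²(0.125) = 62
V(Y) = E[Y²] − (E[Y])² = 62 − (-5.125)² = 35.734375

35.734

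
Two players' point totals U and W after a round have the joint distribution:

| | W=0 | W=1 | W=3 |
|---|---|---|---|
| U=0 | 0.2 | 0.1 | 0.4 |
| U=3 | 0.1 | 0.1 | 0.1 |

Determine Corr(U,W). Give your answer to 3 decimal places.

E[U] = 0.9,  E[W] = 1.7
E[UW] = 1.2
cov(U,W) = E[UW] − E[U]E[W] = 1.2 − (0.9)(1.7) = -0.33
Var(U) = 1.89,  Var(W) = 1.81
ρ = -0.33 / √(1.89·1.81) ≈ -0.178

-0.178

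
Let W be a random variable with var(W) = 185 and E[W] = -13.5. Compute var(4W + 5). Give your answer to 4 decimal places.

var(4W + 5) = (4)²·var(W) = 16·185 = 2960

2960.0000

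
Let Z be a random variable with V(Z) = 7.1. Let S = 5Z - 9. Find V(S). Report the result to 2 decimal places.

V(5Z - 9) = (5)²·V(Z) = 25·7.1 = 177.5

177.50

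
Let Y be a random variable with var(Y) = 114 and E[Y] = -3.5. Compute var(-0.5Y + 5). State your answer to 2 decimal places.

var(-0.5Y + 5) = (-0.5)²·var(Y) = 0.25·114 = 28.5

28.50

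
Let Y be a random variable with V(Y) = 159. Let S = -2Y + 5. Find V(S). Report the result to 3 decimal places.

V(-2Y + 5) = (-2)²·V(Y) = 4·159 = 636

636.000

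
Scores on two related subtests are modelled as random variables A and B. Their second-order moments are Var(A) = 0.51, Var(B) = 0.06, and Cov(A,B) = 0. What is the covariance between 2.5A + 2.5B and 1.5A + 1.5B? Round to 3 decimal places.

Cov(2.5A + 2.5B, 1.5A + 1.5B) = (2.5)(1.5)Var(A) + (2.5)(1.5)Var(B) + [(2.5)(1.5) + (2.5)(1.5)]Cov(A,B)
= 3.75·0.51 + 3.75·0.06 + 7.5·0 = 2.1375

2.138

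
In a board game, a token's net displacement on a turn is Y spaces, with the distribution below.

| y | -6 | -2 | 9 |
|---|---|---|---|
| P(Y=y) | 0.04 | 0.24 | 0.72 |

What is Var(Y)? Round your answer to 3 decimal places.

E[Y] = (-6)(0.04) + (-2)(0.24) + (9)(0.72) = 5.76
E[Y²] = (-6)²(0.04) + (-2)²(0.24) + (9)²(0.72) = 60.72
Var(Y) = E[Y²] − (E[Y])² = 60.72 − (5.76)² = 27.5424

27.542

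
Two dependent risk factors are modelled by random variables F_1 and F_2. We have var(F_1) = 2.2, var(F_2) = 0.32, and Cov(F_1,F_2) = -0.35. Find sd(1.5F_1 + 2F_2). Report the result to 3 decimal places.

2.032

var(1.5F_1 + 2F_2) = (1.5)²·var(F_1) + (2)²·var(F_2) + 2·(1.5)·(2)·Cov(F_1,F_2)
= 2.25·2.2 + 4·0.32 + 6·-0.35 = 4.13
sd(1.5F_1 + 2F_2) = √4.13 ≈ 2.032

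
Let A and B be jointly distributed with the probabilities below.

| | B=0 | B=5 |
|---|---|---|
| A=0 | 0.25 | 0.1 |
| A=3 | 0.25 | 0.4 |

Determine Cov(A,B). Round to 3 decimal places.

1.125

E[A] = 1.95,  E[B] = 2.5
E[AB] = 6
Cov(A,B) = E[AB] − E[A]E[B] = 6 − (1.95)(2.5) = 1.125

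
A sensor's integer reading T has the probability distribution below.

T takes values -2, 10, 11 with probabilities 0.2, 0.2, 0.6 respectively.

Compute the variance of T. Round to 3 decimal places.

26.160

E[T] = (-2)(0.2) + (10)(0.2) + (11)(0.6) = 8.2
E[T²] = (-2)²(0.2) + (10)²(0.2) + (11)²(0.6) = 93.4
Var(T) = E[T²] − (E[T])² = 93.4 − (8.2)² = 26.16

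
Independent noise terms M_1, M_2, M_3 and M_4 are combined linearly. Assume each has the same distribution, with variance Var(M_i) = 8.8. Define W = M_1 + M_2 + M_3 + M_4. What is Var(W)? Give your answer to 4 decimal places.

By independence, Var(W) = (1)²Var(M_1) + (1)²Var(M_2) + (1)²Var(M_3) + (1)²Var(M_4)
= (1)²·8.8 + (1)²·8.8 + (1)²·8.8 + (1)²·8.8 = 35.2

35.2000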